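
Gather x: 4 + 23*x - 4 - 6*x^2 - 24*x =-6*x^2 - x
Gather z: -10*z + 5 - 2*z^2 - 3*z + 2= -2*z^2 - 13*z + 7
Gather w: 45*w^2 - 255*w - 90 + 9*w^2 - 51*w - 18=54*w^2 - 306*w - 108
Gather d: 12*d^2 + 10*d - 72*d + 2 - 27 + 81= 12*d^2 - 62*d + 56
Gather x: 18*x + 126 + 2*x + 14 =20*x + 140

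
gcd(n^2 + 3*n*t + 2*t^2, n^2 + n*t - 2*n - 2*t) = n + t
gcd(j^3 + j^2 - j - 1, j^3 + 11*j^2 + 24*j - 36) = j - 1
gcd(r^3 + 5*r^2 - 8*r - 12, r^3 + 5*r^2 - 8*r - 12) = r^3 + 5*r^2 - 8*r - 12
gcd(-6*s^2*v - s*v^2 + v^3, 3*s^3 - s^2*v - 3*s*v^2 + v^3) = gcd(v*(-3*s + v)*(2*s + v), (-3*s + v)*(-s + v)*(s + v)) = 3*s - v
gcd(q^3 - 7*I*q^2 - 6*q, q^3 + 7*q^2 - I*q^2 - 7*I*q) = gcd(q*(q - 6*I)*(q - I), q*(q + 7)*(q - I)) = q^2 - I*q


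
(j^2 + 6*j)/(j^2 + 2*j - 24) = j/(j - 4)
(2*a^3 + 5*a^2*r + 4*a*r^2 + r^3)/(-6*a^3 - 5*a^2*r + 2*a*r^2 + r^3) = (2*a^2 + 3*a*r + r^2)/(-6*a^2 + a*r + r^2)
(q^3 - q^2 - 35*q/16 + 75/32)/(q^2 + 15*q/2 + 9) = (16*q^2 - 40*q + 25)/(16*(q + 6))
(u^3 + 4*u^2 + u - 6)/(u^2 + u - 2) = u + 3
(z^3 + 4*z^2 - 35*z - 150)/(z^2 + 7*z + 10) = (z^2 - z - 30)/(z + 2)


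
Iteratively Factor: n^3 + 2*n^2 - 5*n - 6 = (n - 2)*(n^2 + 4*n + 3) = (n - 2)*(n + 3)*(n + 1)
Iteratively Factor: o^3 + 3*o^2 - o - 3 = (o - 1)*(o^2 + 4*o + 3) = (o - 1)*(o + 3)*(o + 1)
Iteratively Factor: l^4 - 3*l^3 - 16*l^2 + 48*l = (l + 4)*(l^3 - 7*l^2 + 12*l) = l*(l + 4)*(l^2 - 7*l + 12) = l*(l - 3)*(l + 4)*(l - 4)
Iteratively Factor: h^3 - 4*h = (h)*(h^2 - 4) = h*(h - 2)*(h + 2)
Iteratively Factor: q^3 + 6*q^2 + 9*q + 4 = (q + 1)*(q^2 + 5*q + 4) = (q + 1)*(q + 4)*(q + 1)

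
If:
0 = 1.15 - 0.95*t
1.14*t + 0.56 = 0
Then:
No Solution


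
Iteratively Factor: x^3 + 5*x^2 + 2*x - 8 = (x + 4)*(x^2 + x - 2) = (x + 2)*(x + 4)*(x - 1)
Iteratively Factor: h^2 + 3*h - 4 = (h + 4)*(h - 1)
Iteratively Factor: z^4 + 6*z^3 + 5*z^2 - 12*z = (z)*(z^3 + 6*z^2 + 5*z - 12) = z*(z - 1)*(z^2 + 7*z + 12) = z*(z - 1)*(z + 3)*(z + 4)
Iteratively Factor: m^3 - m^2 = (m)*(m^2 - m) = m^2*(m - 1)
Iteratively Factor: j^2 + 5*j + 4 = (j + 1)*(j + 4)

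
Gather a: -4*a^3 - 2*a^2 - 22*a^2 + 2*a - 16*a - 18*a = -4*a^3 - 24*a^2 - 32*a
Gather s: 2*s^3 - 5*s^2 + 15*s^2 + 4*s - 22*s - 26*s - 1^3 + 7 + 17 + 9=2*s^3 + 10*s^2 - 44*s + 32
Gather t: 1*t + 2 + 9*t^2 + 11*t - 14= 9*t^2 + 12*t - 12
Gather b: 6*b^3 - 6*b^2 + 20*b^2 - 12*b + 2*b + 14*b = 6*b^3 + 14*b^2 + 4*b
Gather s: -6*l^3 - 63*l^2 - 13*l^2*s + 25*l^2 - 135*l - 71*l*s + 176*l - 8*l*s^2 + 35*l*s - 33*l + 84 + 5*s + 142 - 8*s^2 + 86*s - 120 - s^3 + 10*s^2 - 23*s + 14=-6*l^3 - 38*l^2 + 8*l - s^3 + s^2*(2 - 8*l) + s*(-13*l^2 - 36*l + 68) + 120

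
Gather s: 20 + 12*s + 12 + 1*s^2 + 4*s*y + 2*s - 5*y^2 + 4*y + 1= s^2 + s*(4*y + 14) - 5*y^2 + 4*y + 33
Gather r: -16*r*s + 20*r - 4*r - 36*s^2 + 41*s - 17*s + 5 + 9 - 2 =r*(16 - 16*s) - 36*s^2 + 24*s + 12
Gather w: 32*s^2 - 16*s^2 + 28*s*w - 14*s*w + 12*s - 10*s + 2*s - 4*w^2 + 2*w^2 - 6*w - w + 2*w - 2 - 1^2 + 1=16*s^2 + 4*s - 2*w^2 + w*(14*s - 5) - 2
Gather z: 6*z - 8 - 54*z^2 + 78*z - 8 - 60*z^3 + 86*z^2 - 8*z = -60*z^3 + 32*z^2 + 76*z - 16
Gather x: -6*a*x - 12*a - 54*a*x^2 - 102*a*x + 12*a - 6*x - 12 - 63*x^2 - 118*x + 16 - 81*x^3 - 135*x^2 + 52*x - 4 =-81*x^3 + x^2*(-54*a - 198) + x*(-108*a - 72)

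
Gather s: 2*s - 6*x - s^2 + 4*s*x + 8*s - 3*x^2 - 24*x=-s^2 + s*(4*x + 10) - 3*x^2 - 30*x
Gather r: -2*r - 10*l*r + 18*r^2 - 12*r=18*r^2 + r*(-10*l - 14)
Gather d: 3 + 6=9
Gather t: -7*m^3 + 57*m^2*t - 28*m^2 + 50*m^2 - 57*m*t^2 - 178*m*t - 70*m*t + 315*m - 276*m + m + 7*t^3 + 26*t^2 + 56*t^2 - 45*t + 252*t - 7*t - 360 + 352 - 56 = -7*m^3 + 22*m^2 + 40*m + 7*t^3 + t^2*(82 - 57*m) + t*(57*m^2 - 248*m + 200) - 64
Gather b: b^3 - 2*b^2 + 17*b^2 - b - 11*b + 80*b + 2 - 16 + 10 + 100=b^3 + 15*b^2 + 68*b + 96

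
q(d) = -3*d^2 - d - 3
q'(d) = -6*d - 1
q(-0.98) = -4.90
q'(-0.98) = 4.88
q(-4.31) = -54.42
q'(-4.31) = 24.86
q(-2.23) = -15.69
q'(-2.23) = 12.38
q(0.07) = -3.08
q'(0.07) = -1.42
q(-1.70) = -9.97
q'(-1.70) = 9.20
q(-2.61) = -20.83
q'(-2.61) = 14.66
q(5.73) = -107.23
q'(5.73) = -35.38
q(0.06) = -3.07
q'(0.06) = -1.36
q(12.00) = -447.00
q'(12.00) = -73.00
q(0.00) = -3.00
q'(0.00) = -1.00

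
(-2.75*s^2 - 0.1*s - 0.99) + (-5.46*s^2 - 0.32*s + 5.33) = -8.21*s^2 - 0.42*s + 4.34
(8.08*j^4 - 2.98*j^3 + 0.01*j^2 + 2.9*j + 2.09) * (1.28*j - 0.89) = 10.3424*j^5 - 11.0056*j^4 + 2.665*j^3 + 3.7031*j^2 + 0.0941999999999998*j - 1.8601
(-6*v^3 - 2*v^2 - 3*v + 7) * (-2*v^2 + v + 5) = 12*v^5 - 2*v^4 - 26*v^3 - 27*v^2 - 8*v + 35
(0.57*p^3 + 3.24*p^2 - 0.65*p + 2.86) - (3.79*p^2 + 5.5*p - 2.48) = 0.57*p^3 - 0.55*p^2 - 6.15*p + 5.34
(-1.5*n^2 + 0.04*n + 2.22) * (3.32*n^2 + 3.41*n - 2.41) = -4.98*n^4 - 4.9822*n^3 + 11.1218*n^2 + 7.4738*n - 5.3502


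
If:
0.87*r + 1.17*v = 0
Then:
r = -1.3448275862069*v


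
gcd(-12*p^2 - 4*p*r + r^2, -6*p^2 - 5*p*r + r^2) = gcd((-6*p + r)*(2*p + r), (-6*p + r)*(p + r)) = 6*p - r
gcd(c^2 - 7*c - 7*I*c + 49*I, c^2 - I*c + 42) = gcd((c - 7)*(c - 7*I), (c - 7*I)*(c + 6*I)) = c - 7*I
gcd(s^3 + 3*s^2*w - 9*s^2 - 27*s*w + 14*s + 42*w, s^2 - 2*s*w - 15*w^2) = s + 3*w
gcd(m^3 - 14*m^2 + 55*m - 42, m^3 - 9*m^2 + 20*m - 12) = m^2 - 7*m + 6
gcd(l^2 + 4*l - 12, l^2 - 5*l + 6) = l - 2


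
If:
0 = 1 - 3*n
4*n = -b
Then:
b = -4/3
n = 1/3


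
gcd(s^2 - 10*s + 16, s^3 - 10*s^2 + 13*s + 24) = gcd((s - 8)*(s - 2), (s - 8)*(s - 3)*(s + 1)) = s - 8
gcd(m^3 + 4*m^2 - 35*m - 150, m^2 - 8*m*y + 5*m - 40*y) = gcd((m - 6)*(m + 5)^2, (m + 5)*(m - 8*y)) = m + 5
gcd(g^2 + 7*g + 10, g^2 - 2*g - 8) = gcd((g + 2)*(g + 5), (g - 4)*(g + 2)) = g + 2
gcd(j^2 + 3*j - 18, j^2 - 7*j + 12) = j - 3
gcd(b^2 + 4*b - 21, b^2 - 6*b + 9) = b - 3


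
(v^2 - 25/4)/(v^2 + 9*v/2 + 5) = (v - 5/2)/(v + 2)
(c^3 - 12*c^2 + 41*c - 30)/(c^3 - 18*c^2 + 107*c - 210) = (c - 1)/(c - 7)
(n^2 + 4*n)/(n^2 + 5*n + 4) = n/(n + 1)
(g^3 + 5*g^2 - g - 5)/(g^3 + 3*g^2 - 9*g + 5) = (g + 1)/(g - 1)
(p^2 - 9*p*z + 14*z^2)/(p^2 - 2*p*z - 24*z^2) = (-p^2 + 9*p*z - 14*z^2)/(-p^2 + 2*p*z + 24*z^2)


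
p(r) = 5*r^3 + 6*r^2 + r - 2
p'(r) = 15*r^2 + 12*r + 1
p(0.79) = 5.00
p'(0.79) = 19.84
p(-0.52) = -1.60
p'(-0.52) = -1.18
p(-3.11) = -97.48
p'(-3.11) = 108.76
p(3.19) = 224.56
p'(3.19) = 191.92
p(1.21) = 16.85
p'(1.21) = 37.48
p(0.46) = 0.22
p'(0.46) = 9.69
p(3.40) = 267.28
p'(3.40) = 215.20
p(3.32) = 250.43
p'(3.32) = 206.18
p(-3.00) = -86.00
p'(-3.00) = 100.00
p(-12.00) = -7790.00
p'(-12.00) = 2017.00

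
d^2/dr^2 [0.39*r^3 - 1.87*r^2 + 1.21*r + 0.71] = 2.34*r - 3.74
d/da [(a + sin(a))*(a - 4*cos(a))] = (a + sin(a))*(4*sin(a) + 1) + (a - 4*cos(a))*(cos(a) + 1)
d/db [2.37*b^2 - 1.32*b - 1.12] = 4.74*b - 1.32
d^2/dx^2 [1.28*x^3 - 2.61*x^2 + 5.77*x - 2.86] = 7.68*x - 5.22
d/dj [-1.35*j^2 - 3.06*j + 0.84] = -2.7*j - 3.06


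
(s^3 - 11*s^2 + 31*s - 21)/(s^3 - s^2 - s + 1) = (s^2 - 10*s + 21)/(s^2 - 1)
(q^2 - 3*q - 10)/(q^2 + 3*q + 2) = (q - 5)/(q + 1)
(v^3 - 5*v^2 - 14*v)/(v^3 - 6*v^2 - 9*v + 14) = v/(v - 1)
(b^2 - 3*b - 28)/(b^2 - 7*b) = (b + 4)/b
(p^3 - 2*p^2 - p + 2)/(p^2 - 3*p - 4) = (p^2 - 3*p + 2)/(p - 4)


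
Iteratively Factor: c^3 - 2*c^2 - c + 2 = (c + 1)*(c^2 - 3*c + 2) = (c - 2)*(c + 1)*(c - 1)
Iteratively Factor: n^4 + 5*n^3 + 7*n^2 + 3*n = (n + 1)*(n^3 + 4*n^2 + 3*n) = n*(n + 1)*(n^2 + 4*n + 3) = n*(n + 1)*(n + 3)*(n + 1)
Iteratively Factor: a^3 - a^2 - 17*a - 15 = (a - 5)*(a^2 + 4*a + 3) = (a - 5)*(a + 3)*(a + 1)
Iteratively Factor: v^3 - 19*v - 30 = (v - 5)*(v^2 + 5*v + 6) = (v - 5)*(v + 3)*(v + 2)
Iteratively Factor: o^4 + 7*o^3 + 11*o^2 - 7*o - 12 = (o + 3)*(o^3 + 4*o^2 - o - 4) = (o + 3)*(o + 4)*(o^2 - 1) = (o - 1)*(o + 3)*(o + 4)*(o + 1)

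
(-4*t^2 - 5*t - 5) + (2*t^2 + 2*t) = -2*t^2 - 3*t - 5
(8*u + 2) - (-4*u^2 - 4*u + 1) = 4*u^2 + 12*u + 1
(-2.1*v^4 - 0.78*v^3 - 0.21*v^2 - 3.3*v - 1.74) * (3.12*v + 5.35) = -6.552*v^5 - 13.6686*v^4 - 4.8282*v^3 - 11.4195*v^2 - 23.0838*v - 9.309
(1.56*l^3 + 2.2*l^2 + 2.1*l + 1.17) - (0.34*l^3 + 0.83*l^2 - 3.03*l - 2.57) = 1.22*l^3 + 1.37*l^2 + 5.13*l + 3.74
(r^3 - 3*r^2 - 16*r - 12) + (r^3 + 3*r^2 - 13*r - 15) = 2*r^3 - 29*r - 27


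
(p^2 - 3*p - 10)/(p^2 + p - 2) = (p - 5)/(p - 1)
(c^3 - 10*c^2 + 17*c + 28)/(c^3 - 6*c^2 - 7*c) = (c - 4)/c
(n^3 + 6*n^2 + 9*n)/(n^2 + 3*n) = n + 3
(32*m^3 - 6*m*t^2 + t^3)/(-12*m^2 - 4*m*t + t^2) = (16*m^2 - 8*m*t + t^2)/(-6*m + t)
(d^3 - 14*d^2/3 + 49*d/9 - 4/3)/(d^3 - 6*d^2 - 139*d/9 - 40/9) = (-9*d^3 + 42*d^2 - 49*d + 12)/(-9*d^3 + 54*d^2 + 139*d + 40)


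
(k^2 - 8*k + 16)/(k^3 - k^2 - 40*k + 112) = 1/(k + 7)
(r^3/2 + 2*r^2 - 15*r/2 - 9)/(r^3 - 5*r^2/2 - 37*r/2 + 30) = (r^3 + 4*r^2 - 15*r - 18)/(2*r^3 - 5*r^2 - 37*r + 60)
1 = 1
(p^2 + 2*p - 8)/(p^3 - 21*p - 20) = (p - 2)/(p^2 - 4*p - 5)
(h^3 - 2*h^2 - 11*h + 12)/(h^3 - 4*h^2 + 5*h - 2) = (h^2 - h - 12)/(h^2 - 3*h + 2)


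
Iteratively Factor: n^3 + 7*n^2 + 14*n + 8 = (n + 1)*(n^2 + 6*n + 8) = (n + 1)*(n + 2)*(n + 4)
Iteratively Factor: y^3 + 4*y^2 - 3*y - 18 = (y - 2)*(y^2 + 6*y + 9) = (y - 2)*(y + 3)*(y + 3)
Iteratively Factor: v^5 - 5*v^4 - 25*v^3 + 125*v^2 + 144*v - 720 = (v - 3)*(v^4 - 2*v^3 - 31*v^2 + 32*v + 240) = (v - 5)*(v - 3)*(v^3 + 3*v^2 - 16*v - 48) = (v - 5)*(v - 3)*(v + 4)*(v^2 - v - 12) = (v - 5)*(v - 4)*(v - 3)*(v + 4)*(v + 3)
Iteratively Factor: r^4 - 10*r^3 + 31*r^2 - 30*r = (r - 3)*(r^3 - 7*r^2 + 10*r) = r*(r - 3)*(r^2 - 7*r + 10) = r*(r - 3)*(r - 2)*(r - 5)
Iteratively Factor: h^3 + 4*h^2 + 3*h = (h)*(h^2 + 4*h + 3) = h*(h + 1)*(h + 3)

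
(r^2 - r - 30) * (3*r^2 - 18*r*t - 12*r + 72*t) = 3*r^4 - 18*r^3*t - 15*r^3 + 90*r^2*t - 78*r^2 + 468*r*t + 360*r - 2160*t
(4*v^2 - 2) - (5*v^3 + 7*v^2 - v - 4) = -5*v^3 - 3*v^2 + v + 2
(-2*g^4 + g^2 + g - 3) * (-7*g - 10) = 14*g^5 + 20*g^4 - 7*g^3 - 17*g^2 + 11*g + 30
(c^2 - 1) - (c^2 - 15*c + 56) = 15*c - 57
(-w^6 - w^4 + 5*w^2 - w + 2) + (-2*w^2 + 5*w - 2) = -w^6 - w^4 + 3*w^2 + 4*w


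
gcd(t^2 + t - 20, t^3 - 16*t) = t - 4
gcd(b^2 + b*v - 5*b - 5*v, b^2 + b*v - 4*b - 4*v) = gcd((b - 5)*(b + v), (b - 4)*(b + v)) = b + v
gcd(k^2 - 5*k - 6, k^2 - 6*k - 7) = k + 1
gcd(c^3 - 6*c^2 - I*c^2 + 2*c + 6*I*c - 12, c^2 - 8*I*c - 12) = c - 2*I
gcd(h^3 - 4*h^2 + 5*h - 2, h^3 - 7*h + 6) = h^2 - 3*h + 2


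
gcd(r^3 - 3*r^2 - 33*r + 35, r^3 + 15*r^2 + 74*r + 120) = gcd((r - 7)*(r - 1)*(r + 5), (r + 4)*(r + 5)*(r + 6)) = r + 5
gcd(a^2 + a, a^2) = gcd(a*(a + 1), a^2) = a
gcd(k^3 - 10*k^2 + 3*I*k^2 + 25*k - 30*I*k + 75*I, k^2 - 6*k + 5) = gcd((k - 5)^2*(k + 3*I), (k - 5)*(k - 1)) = k - 5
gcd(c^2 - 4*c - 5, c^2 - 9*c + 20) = c - 5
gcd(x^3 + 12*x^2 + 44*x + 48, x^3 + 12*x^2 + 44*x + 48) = x^3 + 12*x^2 + 44*x + 48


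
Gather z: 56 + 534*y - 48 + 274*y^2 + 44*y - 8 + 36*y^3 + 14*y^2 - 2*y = 36*y^3 + 288*y^2 + 576*y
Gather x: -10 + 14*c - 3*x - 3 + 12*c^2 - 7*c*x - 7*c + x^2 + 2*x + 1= 12*c^2 + 7*c + x^2 + x*(-7*c - 1) - 12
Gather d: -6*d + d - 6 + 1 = -5*d - 5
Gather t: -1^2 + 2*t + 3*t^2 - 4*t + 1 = 3*t^2 - 2*t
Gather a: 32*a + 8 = 32*a + 8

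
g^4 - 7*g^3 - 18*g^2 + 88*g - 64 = (g - 8)*(g - 2)*(g - 1)*(g + 4)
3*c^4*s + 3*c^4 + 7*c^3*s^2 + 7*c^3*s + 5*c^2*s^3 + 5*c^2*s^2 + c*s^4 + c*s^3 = (c + s)^2*(3*c + s)*(c*s + c)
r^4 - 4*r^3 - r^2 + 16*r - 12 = (r - 3)*(r - 2)*(r - 1)*(r + 2)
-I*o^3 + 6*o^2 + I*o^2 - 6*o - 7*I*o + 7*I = (o - I)*(o + 7*I)*(-I*o + I)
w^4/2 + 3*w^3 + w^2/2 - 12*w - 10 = (w/2 + 1)*(w - 2)*(w + 1)*(w + 5)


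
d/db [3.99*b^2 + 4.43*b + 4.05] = 7.98*b + 4.43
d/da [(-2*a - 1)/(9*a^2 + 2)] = 2*(9*a^2 + 9*a - 2)/(81*a^4 + 36*a^2 + 4)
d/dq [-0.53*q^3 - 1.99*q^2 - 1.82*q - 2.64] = -1.59*q^2 - 3.98*q - 1.82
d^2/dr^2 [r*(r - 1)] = 2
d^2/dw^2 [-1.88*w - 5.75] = 0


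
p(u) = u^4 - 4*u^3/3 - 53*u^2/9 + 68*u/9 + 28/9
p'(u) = 4*u^3 - 4*u^2 - 106*u/9 + 68/9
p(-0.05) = 2.72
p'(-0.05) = 8.13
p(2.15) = 0.25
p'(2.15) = 3.50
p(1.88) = 0.13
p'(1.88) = -2.15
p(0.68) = 5.32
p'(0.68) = -1.05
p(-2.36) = 1.03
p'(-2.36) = -39.50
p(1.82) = 0.29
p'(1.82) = -3.02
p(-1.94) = -9.81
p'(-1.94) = -13.86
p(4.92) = 324.89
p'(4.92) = 329.17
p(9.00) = 5183.11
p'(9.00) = 2493.56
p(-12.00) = 22104.44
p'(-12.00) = -7339.11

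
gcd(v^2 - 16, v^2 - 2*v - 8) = v - 4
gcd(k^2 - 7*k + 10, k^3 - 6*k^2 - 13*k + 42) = k - 2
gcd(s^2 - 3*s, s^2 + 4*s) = s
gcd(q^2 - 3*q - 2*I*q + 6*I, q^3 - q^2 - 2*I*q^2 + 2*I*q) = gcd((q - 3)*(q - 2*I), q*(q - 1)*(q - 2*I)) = q - 2*I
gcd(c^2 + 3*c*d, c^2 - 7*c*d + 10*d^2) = 1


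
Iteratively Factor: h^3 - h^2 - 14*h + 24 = (h - 2)*(h^2 + h - 12) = (h - 2)*(h + 4)*(h - 3)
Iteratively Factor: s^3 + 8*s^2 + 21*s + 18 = (s + 3)*(s^2 + 5*s + 6) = (s + 2)*(s + 3)*(s + 3)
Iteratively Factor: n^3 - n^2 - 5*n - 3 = (n + 1)*(n^2 - 2*n - 3) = (n + 1)^2*(n - 3)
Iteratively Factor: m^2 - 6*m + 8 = (m - 4)*(m - 2)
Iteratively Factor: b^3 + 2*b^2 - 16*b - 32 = (b - 4)*(b^2 + 6*b + 8) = (b - 4)*(b + 4)*(b + 2)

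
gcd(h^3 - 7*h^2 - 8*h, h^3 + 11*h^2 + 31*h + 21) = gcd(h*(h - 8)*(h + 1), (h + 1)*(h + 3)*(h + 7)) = h + 1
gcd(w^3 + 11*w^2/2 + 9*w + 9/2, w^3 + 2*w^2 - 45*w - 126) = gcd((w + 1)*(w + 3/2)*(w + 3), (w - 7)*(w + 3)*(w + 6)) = w + 3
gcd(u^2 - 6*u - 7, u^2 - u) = 1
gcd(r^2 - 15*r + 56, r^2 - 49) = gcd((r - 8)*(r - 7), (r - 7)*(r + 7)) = r - 7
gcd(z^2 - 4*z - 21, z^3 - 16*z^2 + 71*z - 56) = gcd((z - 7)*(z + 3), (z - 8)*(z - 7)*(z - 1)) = z - 7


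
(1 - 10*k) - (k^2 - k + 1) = -k^2 - 9*k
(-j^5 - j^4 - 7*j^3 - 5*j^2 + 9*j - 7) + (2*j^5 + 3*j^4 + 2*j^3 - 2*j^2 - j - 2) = j^5 + 2*j^4 - 5*j^3 - 7*j^2 + 8*j - 9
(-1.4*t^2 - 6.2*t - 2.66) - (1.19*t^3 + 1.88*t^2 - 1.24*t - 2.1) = -1.19*t^3 - 3.28*t^2 - 4.96*t - 0.56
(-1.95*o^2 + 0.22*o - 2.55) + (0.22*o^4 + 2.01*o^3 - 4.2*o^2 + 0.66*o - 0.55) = 0.22*o^4 + 2.01*o^3 - 6.15*o^2 + 0.88*o - 3.1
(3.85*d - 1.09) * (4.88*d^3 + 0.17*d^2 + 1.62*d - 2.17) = 18.788*d^4 - 4.6647*d^3 + 6.0517*d^2 - 10.1203*d + 2.3653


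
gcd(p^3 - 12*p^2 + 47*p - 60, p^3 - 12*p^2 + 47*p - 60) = p^3 - 12*p^2 + 47*p - 60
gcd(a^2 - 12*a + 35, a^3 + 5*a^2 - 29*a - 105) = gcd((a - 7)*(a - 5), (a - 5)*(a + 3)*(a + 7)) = a - 5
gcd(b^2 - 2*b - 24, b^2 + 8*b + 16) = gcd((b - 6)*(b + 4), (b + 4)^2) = b + 4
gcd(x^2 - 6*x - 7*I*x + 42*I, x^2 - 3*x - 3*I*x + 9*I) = 1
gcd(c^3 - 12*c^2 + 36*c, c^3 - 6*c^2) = c^2 - 6*c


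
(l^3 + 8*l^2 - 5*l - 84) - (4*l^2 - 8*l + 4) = l^3 + 4*l^2 + 3*l - 88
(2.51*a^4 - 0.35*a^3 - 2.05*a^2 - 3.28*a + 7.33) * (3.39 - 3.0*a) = -7.53*a^5 + 9.5589*a^4 + 4.9635*a^3 + 2.8905*a^2 - 33.1092*a + 24.8487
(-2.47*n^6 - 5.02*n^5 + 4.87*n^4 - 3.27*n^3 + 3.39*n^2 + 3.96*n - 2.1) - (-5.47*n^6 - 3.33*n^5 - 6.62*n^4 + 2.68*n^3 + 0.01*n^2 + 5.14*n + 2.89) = 3.0*n^6 - 1.69*n^5 + 11.49*n^4 - 5.95*n^3 + 3.38*n^2 - 1.18*n - 4.99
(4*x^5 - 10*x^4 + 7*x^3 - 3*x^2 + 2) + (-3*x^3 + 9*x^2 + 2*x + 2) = 4*x^5 - 10*x^4 + 4*x^3 + 6*x^2 + 2*x + 4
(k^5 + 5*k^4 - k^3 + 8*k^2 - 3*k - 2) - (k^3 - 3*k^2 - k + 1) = k^5 + 5*k^4 - 2*k^3 + 11*k^2 - 2*k - 3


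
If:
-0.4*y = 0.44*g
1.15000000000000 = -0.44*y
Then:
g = 2.38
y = -2.61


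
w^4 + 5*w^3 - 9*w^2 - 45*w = w*(w - 3)*(w + 3)*(w + 5)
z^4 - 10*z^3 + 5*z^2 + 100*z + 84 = (z - 7)*(z - 6)*(z + 1)*(z + 2)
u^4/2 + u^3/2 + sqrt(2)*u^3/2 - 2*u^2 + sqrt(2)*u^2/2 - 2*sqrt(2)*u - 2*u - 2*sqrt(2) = (u - 2)*(u + 1)*(sqrt(2)*u/2 + 1)*(sqrt(2)*u/2 + sqrt(2))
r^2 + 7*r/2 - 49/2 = (r - 7/2)*(r + 7)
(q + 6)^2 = q^2 + 12*q + 36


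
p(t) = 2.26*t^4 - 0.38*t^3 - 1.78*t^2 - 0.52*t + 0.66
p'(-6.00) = -1972.84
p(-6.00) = 2950.74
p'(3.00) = 222.62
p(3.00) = 155.88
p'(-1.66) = -39.10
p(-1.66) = 15.52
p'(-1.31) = -18.14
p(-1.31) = 5.80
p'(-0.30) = 0.20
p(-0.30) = 0.68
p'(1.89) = 49.71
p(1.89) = 19.59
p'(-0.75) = -2.30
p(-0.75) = 0.92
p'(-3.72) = -468.42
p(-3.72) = 430.32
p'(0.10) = -0.88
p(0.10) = 0.59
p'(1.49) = 21.55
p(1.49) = 5.82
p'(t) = 9.04*t^3 - 1.14*t^2 - 3.56*t - 0.52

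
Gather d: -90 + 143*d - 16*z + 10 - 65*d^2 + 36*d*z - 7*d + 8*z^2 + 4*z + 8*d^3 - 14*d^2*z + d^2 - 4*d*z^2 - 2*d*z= 8*d^3 + d^2*(-14*z - 64) + d*(-4*z^2 + 34*z + 136) + 8*z^2 - 12*z - 80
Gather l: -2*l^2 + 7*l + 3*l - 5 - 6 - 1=-2*l^2 + 10*l - 12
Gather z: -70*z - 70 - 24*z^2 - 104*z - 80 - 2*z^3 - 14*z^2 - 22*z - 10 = -2*z^3 - 38*z^2 - 196*z - 160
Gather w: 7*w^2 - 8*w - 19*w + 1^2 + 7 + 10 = 7*w^2 - 27*w + 18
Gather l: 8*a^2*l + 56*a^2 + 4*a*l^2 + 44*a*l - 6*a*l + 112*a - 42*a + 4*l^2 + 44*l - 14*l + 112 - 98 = 56*a^2 + 70*a + l^2*(4*a + 4) + l*(8*a^2 + 38*a + 30) + 14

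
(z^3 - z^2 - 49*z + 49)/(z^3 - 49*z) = (z - 1)/z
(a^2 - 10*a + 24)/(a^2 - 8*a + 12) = (a - 4)/(a - 2)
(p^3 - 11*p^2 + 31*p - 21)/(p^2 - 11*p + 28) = (p^2 - 4*p + 3)/(p - 4)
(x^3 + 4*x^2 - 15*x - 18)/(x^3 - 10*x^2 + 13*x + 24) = (x + 6)/(x - 8)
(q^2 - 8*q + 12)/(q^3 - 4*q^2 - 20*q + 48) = 1/(q + 4)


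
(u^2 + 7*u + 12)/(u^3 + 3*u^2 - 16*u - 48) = 1/(u - 4)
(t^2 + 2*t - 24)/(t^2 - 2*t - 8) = (t + 6)/(t + 2)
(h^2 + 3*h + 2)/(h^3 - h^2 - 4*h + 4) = (h + 1)/(h^2 - 3*h + 2)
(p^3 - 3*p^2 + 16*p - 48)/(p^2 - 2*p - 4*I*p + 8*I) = (p^2 + p*(-3 + 4*I) - 12*I)/(p - 2)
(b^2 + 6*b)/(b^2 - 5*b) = (b + 6)/(b - 5)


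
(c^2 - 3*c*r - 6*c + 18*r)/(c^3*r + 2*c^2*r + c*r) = (c^2 - 3*c*r - 6*c + 18*r)/(c*r*(c^2 + 2*c + 1))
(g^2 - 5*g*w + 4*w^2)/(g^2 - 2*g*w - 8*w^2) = (g - w)/(g + 2*w)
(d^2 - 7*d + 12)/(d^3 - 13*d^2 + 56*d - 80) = (d - 3)/(d^2 - 9*d + 20)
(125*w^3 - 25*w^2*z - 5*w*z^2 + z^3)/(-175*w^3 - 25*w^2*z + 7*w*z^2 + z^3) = (-5*w + z)/(7*w + z)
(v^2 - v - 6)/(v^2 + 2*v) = (v - 3)/v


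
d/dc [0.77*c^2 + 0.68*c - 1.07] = 1.54*c + 0.68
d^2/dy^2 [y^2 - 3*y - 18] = 2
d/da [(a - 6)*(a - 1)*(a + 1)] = 3*a^2 - 12*a - 1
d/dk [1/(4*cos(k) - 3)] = 4*sin(k)/(4*cos(k) - 3)^2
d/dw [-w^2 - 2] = -2*w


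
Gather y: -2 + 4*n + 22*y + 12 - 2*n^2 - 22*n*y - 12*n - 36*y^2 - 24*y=-2*n^2 - 8*n - 36*y^2 + y*(-22*n - 2) + 10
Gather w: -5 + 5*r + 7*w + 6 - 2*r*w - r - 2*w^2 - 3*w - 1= 4*r - 2*w^2 + w*(4 - 2*r)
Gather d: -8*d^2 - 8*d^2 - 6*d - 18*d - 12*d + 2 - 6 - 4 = -16*d^2 - 36*d - 8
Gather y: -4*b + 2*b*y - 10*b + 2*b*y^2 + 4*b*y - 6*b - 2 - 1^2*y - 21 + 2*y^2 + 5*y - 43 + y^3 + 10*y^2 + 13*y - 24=-20*b + y^3 + y^2*(2*b + 12) + y*(6*b + 17) - 90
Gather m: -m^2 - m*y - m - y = -m^2 + m*(-y - 1) - y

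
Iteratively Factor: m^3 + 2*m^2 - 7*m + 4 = (m - 1)*(m^2 + 3*m - 4) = (m - 1)^2*(m + 4)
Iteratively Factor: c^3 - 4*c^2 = (c - 4)*(c^2) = c*(c - 4)*(c)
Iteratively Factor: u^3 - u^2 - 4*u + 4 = (u - 1)*(u^2 - 4) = (u - 2)*(u - 1)*(u + 2)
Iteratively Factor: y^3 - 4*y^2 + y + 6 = (y - 3)*(y^2 - y - 2) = (y - 3)*(y + 1)*(y - 2)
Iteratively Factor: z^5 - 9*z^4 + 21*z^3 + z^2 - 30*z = (z - 3)*(z^4 - 6*z^3 + 3*z^2 + 10*z) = (z - 3)*(z + 1)*(z^3 - 7*z^2 + 10*z) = z*(z - 3)*(z + 1)*(z^2 - 7*z + 10) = z*(z - 3)*(z - 2)*(z + 1)*(z - 5)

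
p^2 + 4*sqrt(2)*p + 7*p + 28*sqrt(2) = (p + 7)*(p + 4*sqrt(2))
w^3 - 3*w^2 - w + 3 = (w - 3)*(w - 1)*(w + 1)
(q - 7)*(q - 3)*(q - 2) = q^3 - 12*q^2 + 41*q - 42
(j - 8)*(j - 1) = j^2 - 9*j + 8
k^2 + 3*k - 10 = (k - 2)*(k + 5)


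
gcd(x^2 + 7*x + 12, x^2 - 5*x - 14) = 1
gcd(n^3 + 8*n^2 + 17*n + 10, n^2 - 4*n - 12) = n + 2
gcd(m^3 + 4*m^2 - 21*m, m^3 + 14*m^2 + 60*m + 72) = 1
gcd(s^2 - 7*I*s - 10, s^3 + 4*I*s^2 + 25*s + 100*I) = s - 5*I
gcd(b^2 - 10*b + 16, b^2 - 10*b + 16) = b^2 - 10*b + 16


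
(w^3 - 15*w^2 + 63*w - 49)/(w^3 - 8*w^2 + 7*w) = (w - 7)/w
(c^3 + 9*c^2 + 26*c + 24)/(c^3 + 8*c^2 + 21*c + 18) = (c + 4)/(c + 3)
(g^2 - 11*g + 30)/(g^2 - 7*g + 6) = (g - 5)/(g - 1)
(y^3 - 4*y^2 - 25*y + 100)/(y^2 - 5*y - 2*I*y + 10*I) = (y^2 + y - 20)/(y - 2*I)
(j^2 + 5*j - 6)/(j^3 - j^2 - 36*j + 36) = 1/(j - 6)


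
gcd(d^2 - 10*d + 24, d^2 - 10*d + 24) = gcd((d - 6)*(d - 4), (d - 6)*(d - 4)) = d^2 - 10*d + 24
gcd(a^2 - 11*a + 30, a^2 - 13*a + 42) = a - 6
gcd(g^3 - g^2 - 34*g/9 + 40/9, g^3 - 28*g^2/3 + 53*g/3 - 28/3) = g - 4/3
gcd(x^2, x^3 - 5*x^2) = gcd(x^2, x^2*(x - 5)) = x^2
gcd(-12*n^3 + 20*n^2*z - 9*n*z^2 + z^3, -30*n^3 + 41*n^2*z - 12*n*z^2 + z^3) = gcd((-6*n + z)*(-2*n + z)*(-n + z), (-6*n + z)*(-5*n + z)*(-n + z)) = 6*n^2 - 7*n*z + z^2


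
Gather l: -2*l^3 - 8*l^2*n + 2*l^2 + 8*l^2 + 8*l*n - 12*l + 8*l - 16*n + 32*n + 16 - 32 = -2*l^3 + l^2*(10 - 8*n) + l*(8*n - 4) + 16*n - 16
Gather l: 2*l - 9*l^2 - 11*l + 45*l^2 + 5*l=36*l^2 - 4*l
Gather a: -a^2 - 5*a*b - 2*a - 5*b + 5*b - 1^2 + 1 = -a^2 + a*(-5*b - 2)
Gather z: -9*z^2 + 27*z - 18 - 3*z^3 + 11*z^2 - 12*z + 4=-3*z^3 + 2*z^2 + 15*z - 14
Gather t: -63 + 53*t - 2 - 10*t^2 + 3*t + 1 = -10*t^2 + 56*t - 64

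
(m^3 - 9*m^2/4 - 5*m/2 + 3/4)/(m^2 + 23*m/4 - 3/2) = (m^2 - 2*m - 3)/(m + 6)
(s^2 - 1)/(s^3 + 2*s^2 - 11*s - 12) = (s - 1)/(s^2 + s - 12)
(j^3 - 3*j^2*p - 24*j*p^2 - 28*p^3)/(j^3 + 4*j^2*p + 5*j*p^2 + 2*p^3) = (j^2 - 5*j*p - 14*p^2)/(j^2 + 2*j*p + p^2)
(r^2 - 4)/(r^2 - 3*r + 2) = (r + 2)/(r - 1)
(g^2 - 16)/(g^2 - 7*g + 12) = (g + 4)/(g - 3)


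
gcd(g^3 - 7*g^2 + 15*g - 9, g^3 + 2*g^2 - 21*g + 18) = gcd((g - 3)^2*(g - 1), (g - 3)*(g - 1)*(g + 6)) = g^2 - 4*g + 3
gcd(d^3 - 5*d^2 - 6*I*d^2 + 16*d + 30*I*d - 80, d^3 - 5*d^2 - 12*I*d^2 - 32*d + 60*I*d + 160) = d^2 + d*(-5 - 8*I) + 40*I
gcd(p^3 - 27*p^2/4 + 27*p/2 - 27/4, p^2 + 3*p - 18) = p - 3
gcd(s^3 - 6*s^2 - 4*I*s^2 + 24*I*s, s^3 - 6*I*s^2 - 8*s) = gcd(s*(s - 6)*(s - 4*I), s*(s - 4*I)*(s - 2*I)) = s^2 - 4*I*s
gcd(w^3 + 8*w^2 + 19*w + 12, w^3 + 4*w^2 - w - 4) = w^2 + 5*w + 4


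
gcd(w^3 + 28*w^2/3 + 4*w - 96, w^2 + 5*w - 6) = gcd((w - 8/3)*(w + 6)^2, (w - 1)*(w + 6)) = w + 6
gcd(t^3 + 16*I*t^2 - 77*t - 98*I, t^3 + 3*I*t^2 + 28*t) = t + 7*I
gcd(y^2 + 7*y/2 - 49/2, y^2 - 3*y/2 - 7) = y - 7/2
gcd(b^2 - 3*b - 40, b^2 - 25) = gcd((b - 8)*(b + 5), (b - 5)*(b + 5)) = b + 5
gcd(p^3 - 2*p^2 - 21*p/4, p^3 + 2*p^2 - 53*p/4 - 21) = p^2 - 2*p - 21/4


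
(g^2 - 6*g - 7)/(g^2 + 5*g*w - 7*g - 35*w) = (g + 1)/(g + 5*w)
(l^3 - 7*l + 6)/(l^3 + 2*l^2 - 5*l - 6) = (l - 1)/(l + 1)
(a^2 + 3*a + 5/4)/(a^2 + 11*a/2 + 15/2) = (a + 1/2)/(a + 3)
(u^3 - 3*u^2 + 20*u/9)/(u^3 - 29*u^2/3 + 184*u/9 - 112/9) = u*(3*u - 5)/(3*u^2 - 25*u + 28)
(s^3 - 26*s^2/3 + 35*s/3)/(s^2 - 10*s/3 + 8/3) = s*(3*s^2 - 26*s + 35)/(3*s^2 - 10*s + 8)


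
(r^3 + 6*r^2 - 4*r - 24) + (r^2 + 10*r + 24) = r^3 + 7*r^2 + 6*r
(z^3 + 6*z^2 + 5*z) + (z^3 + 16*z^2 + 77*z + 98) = 2*z^3 + 22*z^2 + 82*z + 98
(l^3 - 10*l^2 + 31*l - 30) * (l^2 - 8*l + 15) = l^5 - 18*l^4 + 126*l^3 - 428*l^2 + 705*l - 450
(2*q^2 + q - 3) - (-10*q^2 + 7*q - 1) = 12*q^2 - 6*q - 2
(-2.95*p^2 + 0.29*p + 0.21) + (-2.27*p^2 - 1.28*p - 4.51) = -5.22*p^2 - 0.99*p - 4.3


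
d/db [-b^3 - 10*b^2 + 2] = b*(-3*b - 20)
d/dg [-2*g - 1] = -2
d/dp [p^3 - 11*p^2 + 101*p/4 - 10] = 3*p^2 - 22*p + 101/4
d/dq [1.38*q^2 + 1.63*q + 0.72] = 2.76*q + 1.63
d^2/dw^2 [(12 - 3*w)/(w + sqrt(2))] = 6*(sqrt(2) + 4)/(w + sqrt(2))^3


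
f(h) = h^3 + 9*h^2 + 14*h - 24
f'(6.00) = 230.00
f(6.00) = 600.00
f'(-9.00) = 95.00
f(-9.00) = -150.00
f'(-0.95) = -0.39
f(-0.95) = -30.03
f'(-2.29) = -11.49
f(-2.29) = -20.87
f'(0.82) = 30.78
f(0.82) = -5.92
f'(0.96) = 34.04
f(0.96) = -1.38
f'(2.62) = 81.75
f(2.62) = 92.44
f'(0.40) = 21.68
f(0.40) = -16.90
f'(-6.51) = 23.96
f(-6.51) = -9.61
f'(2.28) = 70.64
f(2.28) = 66.56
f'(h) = 3*h^2 + 18*h + 14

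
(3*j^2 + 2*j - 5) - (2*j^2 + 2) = j^2 + 2*j - 7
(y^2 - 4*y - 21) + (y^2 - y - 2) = 2*y^2 - 5*y - 23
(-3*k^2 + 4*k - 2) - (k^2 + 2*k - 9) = -4*k^2 + 2*k + 7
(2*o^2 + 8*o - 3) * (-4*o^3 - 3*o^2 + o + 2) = -8*o^5 - 38*o^4 - 10*o^3 + 21*o^2 + 13*o - 6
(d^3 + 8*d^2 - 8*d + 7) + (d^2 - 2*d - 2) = d^3 + 9*d^2 - 10*d + 5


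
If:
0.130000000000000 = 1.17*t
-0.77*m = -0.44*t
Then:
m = 0.06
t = 0.11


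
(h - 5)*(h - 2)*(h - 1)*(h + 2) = h^4 - 6*h^3 + h^2 + 24*h - 20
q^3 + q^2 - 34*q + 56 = (q - 4)*(q - 2)*(q + 7)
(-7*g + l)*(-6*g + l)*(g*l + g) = 42*g^3*l + 42*g^3 - 13*g^2*l^2 - 13*g^2*l + g*l^3 + g*l^2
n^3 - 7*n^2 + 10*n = n*(n - 5)*(n - 2)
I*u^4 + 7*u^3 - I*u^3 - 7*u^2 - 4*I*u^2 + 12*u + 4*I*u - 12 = (u - 6*I)*(u - 2*I)*(u + I)*(I*u - I)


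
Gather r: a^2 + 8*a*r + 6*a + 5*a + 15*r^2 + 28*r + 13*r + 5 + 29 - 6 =a^2 + 11*a + 15*r^2 + r*(8*a + 41) + 28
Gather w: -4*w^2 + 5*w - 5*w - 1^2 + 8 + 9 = 16 - 4*w^2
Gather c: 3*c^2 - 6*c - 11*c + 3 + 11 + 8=3*c^2 - 17*c + 22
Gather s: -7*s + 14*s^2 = 14*s^2 - 7*s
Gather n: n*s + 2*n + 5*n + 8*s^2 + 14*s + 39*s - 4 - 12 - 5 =n*(s + 7) + 8*s^2 + 53*s - 21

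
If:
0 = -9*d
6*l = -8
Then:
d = 0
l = -4/3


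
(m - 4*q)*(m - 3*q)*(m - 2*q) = m^3 - 9*m^2*q + 26*m*q^2 - 24*q^3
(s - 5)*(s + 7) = s^2 + 2*s - 35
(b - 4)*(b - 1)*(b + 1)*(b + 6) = b^4 + 2*b^3 - 25*b^2 - 2*b + 24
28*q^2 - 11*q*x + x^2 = (-7*q + x)*(-4*q + x)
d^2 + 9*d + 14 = (d + 2)*(d + 7)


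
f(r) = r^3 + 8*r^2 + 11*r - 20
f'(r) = 3*r^2 + 16*r + 11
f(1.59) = 21.73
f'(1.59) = 44.02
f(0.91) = -2.61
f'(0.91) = 28.04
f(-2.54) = -12.71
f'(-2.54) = -10.29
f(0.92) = -2.33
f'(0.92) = 28.26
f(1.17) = 5.42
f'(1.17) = 33.83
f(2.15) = 50.57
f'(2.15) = 59.27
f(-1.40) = -22.46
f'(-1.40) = -5.52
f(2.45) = 69.68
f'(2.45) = 68.21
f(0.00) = -20.00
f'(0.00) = 11.00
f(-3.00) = -8.00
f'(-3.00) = -10.00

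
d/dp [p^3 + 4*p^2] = p*(3*p + 8)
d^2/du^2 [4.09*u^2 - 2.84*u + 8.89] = 8.18000000000000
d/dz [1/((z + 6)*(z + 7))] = (-2*z - 13)/(z^4 + 26*z^3 + 253*z^2 + 1092*z + 1764)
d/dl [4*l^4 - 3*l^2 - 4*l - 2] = 16*l^3 - 6*l - 4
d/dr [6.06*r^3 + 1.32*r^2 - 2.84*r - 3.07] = 18.18*r^2 + 2.64*r - 2.84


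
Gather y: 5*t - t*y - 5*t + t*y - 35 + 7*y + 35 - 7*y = 0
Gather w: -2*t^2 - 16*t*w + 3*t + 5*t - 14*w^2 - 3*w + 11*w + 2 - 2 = -2*t^2 + 8*t - 14*w^2 + w*(8 - 16*t)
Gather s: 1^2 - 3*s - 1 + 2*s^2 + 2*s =2*s^2 - s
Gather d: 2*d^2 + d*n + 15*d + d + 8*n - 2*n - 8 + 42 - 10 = 2*d^2 + d*(n + 16) + 6*n + 24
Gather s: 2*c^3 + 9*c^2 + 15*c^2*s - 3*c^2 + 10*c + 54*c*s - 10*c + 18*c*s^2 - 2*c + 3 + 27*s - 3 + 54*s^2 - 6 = 2*c^3 + 6*c^2 - 2*c + s^2*(18*c + 54) + s*(15*c^2 + 54*c + 27) - 6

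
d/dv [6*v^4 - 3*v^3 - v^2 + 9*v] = 24*v^3 - 9*v^2 - 2*v + 9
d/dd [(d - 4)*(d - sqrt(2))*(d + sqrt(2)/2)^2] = 4*d^3 - 12*d^2 - 3*d - sqrt(2)/2 + 6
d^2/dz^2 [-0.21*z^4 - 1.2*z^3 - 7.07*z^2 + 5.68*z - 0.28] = -2.52*z^2 - 7.2*z - 14.14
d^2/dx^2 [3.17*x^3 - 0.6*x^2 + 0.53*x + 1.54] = 19.02*x - 1.2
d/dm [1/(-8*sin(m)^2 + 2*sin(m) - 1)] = 2*(8*sin(m) - 1)*cos(m)/(8*sin(m)^2 - 2*sin(m) + 1)^2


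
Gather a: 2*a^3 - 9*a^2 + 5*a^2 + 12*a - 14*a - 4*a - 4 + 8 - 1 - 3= 2*a^3 - 4*a^2 - 6*a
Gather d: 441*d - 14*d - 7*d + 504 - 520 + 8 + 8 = 420*d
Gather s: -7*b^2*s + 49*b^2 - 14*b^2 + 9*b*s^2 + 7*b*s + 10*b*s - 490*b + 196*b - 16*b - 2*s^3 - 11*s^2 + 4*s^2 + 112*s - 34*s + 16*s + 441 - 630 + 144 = 35*b^2 - 310*b - 2*s^3 + s^2*(9*b - 7) + s*(-7*b^2 + 17*b + 94) - 45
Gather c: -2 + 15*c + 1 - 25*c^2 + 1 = -25*c^2 + 15*c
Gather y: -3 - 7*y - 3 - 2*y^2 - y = -2*y^2 - 8*y - 6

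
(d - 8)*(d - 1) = d^2 - 9*d + 8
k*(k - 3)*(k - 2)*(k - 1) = k^4 - 6*k^3 + 11*k^2 - 6*k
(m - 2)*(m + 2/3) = m^2 - 4*m/3 - 4/3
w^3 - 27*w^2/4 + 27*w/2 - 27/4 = (w - 3)^2*(w - 3/4)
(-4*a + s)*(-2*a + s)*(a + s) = 8*a^3 + 2*a^2*s - 5*a*s^2 + s^3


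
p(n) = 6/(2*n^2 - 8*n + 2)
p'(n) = 6*(8 - 4*n)/(2*n^2 - 8*n + 2)^2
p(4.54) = 0.87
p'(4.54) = -1.28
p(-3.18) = 0.13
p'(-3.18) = 0.05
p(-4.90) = 0.07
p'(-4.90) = 0.02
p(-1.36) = 0.36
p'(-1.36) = 0.29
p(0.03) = 3.41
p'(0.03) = 15.23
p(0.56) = -3.24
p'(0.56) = 10.07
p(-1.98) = 0.23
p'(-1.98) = 0.14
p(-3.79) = 0.10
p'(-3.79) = 0.04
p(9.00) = 0.07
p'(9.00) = -0.02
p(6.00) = 0.23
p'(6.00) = -0.14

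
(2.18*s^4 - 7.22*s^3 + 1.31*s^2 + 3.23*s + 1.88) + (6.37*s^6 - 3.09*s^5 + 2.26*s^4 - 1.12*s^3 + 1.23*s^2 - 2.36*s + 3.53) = 6.37*s^6 - 3.09*s^5 + 4.44*s^4 - 8.34*s^3 + 2.54*s^2 + 0.87*s + 5.41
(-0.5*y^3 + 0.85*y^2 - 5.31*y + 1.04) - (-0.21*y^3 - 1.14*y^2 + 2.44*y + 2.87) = -0.29*y^3 + 1.99*y^2 - 7.75*y - 1.83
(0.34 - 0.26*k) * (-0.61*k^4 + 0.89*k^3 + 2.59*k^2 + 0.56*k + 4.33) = 0.1586*k^5 - 0.4388*k^4 - 0.3708*k^3 + 0.735*k^2 - 0.9354*k + 1.4722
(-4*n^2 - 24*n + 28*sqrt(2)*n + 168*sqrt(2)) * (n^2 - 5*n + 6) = -4*n^4 - 4*n^3 + 28*sqrt(2)*n^3 + 28*sqrt(2)*n^2 + 96*n^2 - 672*sqrt(2)*n - 144*n + 1008*sqrt(2)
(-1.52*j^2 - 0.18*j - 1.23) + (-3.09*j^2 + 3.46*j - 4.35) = -4.61*j^2 + 3.28*j - 5.58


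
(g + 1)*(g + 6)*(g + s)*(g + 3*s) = g^4 + 4*g^3*s + 7*g^3 + 3*g^2*s^2 + 28*g^2*s + 6*g^2 + 21*g*s^2 + 24*g*s + 18*s^2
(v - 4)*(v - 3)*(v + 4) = v^3 - 3*v^2 - 16*v + 48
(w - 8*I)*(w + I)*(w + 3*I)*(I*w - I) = I*w^4 + 4*w^3 - I*w^3 - 4*w^2 + 29*I*w^2 - 24*w - 29*I*w + 24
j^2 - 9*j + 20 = (j - 5)*(j - 4)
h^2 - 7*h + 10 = (h - 5)*(h - 2)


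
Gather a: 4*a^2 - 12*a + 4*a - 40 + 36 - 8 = 4*a^2 - 8*a - 12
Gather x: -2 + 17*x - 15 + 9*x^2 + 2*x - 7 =9*x^2 + 19*x - 24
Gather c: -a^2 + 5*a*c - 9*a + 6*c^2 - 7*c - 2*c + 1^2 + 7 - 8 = -a^2 - 9*a + 6*c^2 + c*(5*a - 9)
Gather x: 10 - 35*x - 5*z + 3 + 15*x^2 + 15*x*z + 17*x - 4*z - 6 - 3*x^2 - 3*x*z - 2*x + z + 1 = 12*x^2 + x*(12*z - 20) - 8*z + 8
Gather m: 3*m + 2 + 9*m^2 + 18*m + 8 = 9*m^2 + 21*m + 10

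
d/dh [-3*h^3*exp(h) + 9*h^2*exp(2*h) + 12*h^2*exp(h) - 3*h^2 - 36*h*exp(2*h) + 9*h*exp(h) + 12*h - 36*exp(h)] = -3*h^3*exp(h) + 18*h^2*exp(2*h) + 3*h^2*exp(h) - 54*h*exp(2*h) + 33*h*exp(h) - 6*h - 36*exp(2*h) - 27*exp(h) + 12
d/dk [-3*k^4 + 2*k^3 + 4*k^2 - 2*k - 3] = -12*k^3 + 6*k^2 + 8*k - 2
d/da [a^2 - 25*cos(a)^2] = 2*a + 25*sin(2*a)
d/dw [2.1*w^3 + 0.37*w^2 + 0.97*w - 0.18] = 6.3*w^2 + 0.74*w + 0.97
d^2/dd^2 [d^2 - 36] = 2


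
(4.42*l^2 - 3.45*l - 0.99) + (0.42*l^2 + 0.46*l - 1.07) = 4.84*l^2 - 2.99*l - 2.06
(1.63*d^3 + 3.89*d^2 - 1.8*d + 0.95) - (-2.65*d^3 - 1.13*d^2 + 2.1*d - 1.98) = 4.28*d^3 + 5.02*d^2 - 3.9*d + 2.93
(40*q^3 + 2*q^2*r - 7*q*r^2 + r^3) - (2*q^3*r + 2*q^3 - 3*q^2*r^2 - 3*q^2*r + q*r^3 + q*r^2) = -2*q^3*r + 38*q^3 + 3*q^2*r^2 + 5*q^2*r - q*r^3 - 8*q*r^2 + r^3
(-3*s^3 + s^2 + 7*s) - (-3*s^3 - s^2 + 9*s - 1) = 2*s^2 - 2*s + 1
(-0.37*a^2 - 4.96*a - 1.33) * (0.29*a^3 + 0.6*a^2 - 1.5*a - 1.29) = -0.1073*a^5 - 1.6604*a^4 - 2.8067*a^3 + 7.1193*a^2 + 8.3934*a + 1.7157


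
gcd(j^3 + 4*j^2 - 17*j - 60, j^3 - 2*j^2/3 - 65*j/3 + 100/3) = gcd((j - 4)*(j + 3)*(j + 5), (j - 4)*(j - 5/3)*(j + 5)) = j^2 + j - 20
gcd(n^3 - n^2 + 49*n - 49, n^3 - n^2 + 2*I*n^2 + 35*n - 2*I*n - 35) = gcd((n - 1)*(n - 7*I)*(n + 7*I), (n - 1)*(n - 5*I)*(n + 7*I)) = n^2 + n*(-1 + 7*I) - 7*I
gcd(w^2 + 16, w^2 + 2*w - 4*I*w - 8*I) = w - 4*I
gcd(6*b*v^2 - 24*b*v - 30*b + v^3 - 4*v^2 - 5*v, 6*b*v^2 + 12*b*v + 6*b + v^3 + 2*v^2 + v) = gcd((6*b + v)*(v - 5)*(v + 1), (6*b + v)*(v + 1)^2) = 6*b*v + 6*b + v^2 + v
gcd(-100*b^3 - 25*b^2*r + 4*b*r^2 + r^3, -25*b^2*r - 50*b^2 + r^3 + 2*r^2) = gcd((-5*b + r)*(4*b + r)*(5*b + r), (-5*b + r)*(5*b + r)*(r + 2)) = -25*b^2 + r^2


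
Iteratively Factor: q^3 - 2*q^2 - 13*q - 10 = (q + 1)*(q^2 - 3*q - 10) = (q + 1)*(q + 2)*(q - 5)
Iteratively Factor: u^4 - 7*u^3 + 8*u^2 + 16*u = (u - 4)*(u^3 - 3*u^2 - 4*u) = (u - 4)*(u + 1)*(u^2 - 4*u) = (u - 4)^2*(u + 1)*(u)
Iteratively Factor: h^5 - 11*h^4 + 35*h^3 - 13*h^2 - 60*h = (h - 4)*(h^4 - 7*h^3 + 7*h^2 + 15*h) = (h - 4)*(h + 1)*(h^3 - 8*h^2 + 15*h) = (h - 5)*(h - 4)*(h + 1)*(h^2 - 3*h) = (h - 5)*(h - 4)*(h - 3)*(h + 1)*(h)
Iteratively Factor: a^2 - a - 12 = (a - 4)*(a + 3)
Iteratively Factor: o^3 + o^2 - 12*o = (o - 3)*(o^2 + 4*o) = o*(o - 3)*(o + 4)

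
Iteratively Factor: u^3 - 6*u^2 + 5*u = (u - 5)*(u^2 - u) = u*(u - 5)*(u - 1)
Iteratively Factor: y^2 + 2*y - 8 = (y + 4)*(y - 2)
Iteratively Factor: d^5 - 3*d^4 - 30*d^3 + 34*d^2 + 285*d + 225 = (d - 5)*(d^4 + 2*d^3 - 20*d^2 - 66*d - 45) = (d - 5)^2*(d^3 + 7*d^2 + 15*d + 9) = (d - 5)^2*(d + 1)*(d^2 + 6*d + 9) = (d - 5)^2*(d + 1)*(d + 3)*(d + 3)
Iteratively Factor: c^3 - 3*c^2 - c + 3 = (c - 1)*(c^2 - 2*c - 3) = (c - 3)*(c - 1)*(c + 1)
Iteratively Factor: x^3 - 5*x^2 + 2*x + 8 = (x - 4)*(x^2 - x - 2) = (x - 4)*(x + 1)*(x - 2)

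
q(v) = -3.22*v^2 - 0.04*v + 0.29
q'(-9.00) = 57.92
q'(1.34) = -8.67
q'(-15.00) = 96.56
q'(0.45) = -2.94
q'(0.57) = -3.71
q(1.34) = -5.55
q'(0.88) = -5.71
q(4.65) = -69.52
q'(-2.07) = 13.29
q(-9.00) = -260.17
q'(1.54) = -9.96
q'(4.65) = -29.99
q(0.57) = -0.78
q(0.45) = -0.38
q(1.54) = -7.41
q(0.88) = -2.24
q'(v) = -6.44*v - 0.04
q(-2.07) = -13.42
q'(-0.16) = 0.99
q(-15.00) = -723.61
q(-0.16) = 0.21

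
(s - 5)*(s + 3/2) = s^2 - 7*s/2 - 15/2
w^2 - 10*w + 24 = (w - 6)*(w - 4)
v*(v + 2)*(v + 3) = v^3 + 5*v^2 + 6*v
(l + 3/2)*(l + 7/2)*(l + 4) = l^3 + 9*l^2 + 101*l/4 + 21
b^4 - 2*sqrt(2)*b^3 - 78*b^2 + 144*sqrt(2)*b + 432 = (b - 6*sqrt(2))*(b - 3*sqrt(2))*(b + sqrt(2))*(b + 6*sqrt(2))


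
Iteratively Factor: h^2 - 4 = (h + 2)*(h - 2)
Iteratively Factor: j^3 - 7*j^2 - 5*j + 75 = (j - 5)*(j^2 - 2*j - 15) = (j - 5)*(j + 3)*(j - 5)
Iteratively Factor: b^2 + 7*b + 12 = (b + 3)*(b + 4)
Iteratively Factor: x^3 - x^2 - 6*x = (x)*(x^2 - x - 6) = x*(x + 2)*(x - 3)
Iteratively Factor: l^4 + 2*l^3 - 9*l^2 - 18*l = (l + 2)*(l^3 - 9*l) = (l + 2)*(l + 3)*(l^2 - 3*l) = l*(l + 2)*(l + 3)*(l - 3)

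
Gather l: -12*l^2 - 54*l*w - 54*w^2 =-12*l^2 - 54*l*w - 54*w^2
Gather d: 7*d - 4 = 7*d - 4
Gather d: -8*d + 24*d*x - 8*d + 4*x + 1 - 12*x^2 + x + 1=d*(24*x - 16) - 12*x^2 + 5*x + 2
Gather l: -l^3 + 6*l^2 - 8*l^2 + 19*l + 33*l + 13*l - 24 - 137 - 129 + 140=-l^3 - 2*l^2 + 65*l - 150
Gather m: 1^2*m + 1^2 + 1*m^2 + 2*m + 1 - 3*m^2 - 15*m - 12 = -2*m^2 - 12*m - 10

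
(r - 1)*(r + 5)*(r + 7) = r^3 + 11*r^2 + 23*r - 35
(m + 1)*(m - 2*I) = m^2 + m - 2*I*m - 2*I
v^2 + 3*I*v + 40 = (v - 5*I)*(v + 8*I)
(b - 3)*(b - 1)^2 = b^3 - 5*b^2 + 7*b - 3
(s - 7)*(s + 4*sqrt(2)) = s^2 - 7*s + 4*sqrt(2)*s - 28*sqrt(2)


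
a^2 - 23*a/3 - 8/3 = (a - 8)*(a + 1/3)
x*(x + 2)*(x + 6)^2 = x^4 + 14*x^3 + 60*x^2 + 72*x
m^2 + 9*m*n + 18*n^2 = (m + 3*n)*(m + 6*n)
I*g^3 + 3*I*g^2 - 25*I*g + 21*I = (g - 3)*(g + 7)*(I*g - I)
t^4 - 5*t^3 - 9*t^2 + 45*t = t*(t - 5)*(t - 3)*(t + 3)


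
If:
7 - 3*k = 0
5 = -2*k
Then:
No Solution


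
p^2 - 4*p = p*(p - 4)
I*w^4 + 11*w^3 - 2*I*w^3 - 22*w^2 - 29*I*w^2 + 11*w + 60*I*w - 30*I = (w - 1)*(w - 6*I)*(w - 5*I)*(I*w - I)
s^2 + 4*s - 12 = (s - 2)*(s + 6)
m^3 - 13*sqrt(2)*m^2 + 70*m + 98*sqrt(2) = (m - 7*sqrt(2))^2*(m + sqrt(2))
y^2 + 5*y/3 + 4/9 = (y + 1/3)*(y + 4/3)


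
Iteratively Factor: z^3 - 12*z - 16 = (z + 2)*(z^2 - 2*z - 8) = (z - 4)*(z + 2)*(z + 2)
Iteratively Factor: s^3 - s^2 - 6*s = (s + 2)*(s^2 - 3*s) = (s - 3)*(s + 2)*(s)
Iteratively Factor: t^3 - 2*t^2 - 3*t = (t + 1)*(t^2 - 3*t) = (t - 3)*(t + 1)*(t)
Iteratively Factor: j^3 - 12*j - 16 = (j + 2)*(j^2 - 2*j - 8) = (j + 2)^2*(j - 4)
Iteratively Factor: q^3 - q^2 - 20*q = (q + 4)*(q^2 - 5*q) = (q - 5)*(q + 4)*(q)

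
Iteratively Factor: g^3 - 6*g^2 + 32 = (g - 4)*(g^2 - 2*g - 8) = (g - 4)*(g + 2)*(g - 4)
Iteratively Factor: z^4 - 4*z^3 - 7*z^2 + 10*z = (z - 5)*(z^3 + z^2 - 2*z) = (z - 5)*(z + 2)*(z^2 - z) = (z - 5)*(z - 1)*(z + 2)*(z)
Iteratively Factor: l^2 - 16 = (l + 4)*(l - 4)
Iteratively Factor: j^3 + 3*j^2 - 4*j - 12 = (j + 3)*(j^2 - 4) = (j - 2)*(j + 3)*(j + 2)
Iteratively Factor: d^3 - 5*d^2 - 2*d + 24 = (d - 4)*(d^2 - d - 6) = (d - 4)*(d - 3)*(d + 2)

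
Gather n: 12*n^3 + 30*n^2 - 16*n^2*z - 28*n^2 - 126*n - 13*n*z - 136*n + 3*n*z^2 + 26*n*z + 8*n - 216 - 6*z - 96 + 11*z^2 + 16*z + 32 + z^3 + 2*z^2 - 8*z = 12*n^3 + n^2*(2 - 16*z) + n*(3*z^2 + 13*z - 254) + z^3 + 13*z^2 + 2*z - 280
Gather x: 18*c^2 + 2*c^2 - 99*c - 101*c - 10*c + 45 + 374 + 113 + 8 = 20*c^2 - 210*c + 540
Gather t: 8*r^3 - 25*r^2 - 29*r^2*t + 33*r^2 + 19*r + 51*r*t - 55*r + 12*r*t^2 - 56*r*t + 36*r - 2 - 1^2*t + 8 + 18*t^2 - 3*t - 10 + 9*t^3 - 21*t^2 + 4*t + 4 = 8*r^3 + 8*r^2 + 9*t^3 + t^2*(12*r - 3) + t*(-29*r^2 - 5*r)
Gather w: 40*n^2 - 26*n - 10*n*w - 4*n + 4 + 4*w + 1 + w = 40*n^2 - 30*n + w*(5 - 10*n) + 5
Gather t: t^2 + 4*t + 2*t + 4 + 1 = t^2 + 6*t + 5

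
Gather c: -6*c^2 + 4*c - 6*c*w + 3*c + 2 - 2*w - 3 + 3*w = -6*c^2 + c*(7 - 6*w) + w - 1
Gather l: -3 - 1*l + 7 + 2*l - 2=l + 2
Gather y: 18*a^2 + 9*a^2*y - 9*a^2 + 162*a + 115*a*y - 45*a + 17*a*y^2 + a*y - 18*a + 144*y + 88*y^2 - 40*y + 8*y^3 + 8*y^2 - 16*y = 9*a^2 + 99*a + 8*y^3 + y^2*(17*a + 96) + y*(9*a^2 + 116*a + 88)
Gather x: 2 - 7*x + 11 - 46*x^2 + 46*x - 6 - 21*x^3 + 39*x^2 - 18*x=-21*x^3 - 7*x^2 + 21*x + 7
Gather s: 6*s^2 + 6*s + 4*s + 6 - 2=6*s^2 + 10*s + 4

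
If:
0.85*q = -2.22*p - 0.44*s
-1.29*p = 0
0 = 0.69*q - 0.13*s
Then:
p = 0.00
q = 0.00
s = 0.00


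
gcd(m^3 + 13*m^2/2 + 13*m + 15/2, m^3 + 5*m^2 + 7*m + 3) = m^2 + 4*m + 3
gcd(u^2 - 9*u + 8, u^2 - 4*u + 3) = u - 1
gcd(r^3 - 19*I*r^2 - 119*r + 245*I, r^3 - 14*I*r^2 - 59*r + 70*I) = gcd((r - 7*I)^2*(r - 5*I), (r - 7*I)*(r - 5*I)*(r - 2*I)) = r^2 - 12*I*r - 35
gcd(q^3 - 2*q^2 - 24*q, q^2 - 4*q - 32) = q + 4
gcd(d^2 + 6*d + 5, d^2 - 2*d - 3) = d + 1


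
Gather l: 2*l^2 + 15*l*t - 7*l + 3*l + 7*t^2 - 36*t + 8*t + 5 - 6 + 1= 2*l^2 + l*(15*t - 4) + 7*t^2 - 28*t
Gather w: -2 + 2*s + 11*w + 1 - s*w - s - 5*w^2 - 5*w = s - 5*w^2 + w*(6 - s) - 1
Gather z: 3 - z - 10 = -z - 7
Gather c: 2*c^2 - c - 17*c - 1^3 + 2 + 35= 2*c^2 - 18*c + 36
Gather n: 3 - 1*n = 3 - n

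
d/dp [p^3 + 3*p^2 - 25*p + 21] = 3*p^2 + 6*p - 25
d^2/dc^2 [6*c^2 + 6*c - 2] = 12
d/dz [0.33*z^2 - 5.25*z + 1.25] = 0.66*z - 5.25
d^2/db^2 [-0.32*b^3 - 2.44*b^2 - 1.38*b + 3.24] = -1.92*b - 4.88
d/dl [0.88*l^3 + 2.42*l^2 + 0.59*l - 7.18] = 2.64*l^2 + 4.84*l + 0.59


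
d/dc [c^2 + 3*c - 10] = 2*c + 3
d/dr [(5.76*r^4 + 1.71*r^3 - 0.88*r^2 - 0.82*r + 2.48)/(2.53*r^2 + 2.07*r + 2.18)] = (29.1456*r^5 + 40.0959*r^4 + 57.3066*r^3 + 11.4364*r^2 - 16.3856*r - 6.9212)/(6.4009*r^4 + 10.4742*r^3 + 15.3157*r^2 + 9.0252*r + 4.7524)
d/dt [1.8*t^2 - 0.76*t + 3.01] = 3.6*t - 0.76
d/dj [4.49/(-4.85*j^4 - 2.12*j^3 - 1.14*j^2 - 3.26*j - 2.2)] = (87.106*j^3 + 28.5564*j^2 + 10.2372*j + 14.6374)/(4.85*j^4 + 2.12*j^3 + 1.14*j^2 + 3.26*j + 2.2)^2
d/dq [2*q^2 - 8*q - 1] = 4*q - 8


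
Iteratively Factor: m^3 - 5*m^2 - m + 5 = (m - 1)*(m^2 - 4*m - 5) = (m - 5)*(m - 1)*(m + 1)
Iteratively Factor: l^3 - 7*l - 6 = (l + 1)*(l^2 - l - 6) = (l - 3)*(l + 1)*(l + 2)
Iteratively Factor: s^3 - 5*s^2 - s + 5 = (s + 1)*(s^2 - 6*s + 5) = (s - 5)*(s + 1)*(s - 1)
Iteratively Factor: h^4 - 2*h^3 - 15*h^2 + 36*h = (h + 4)*(h^3 - 6*h^2 + 9*h) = (h - 3)*(h + 4)*(h^2 - 3*h) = h*(h - 3)*(h + 4)*(h - 3)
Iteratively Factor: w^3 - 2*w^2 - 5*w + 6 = (w - 1)*(w^2 - w - 6) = (w - 1)*(w + 2)*(w - 3)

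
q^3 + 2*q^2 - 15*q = q*(q - 3)*(q + 5)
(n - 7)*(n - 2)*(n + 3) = n^3 - 6*n^2 - 13*n + 42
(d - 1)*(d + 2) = d^2 + d - 2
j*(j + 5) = j^2 + 5*j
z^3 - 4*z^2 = z^2*(z - 4)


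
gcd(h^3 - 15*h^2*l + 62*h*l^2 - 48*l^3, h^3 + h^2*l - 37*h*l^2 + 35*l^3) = h - l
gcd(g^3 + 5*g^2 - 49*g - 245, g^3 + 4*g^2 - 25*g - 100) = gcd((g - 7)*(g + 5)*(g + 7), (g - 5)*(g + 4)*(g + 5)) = g + 5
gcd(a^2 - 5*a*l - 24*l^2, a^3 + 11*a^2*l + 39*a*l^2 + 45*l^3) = a + 3*l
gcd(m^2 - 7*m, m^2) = m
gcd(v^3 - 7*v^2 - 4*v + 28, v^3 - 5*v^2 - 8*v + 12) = v + 2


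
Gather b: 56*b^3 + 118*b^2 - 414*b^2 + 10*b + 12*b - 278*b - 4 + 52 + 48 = 56*b^3 - 296*b^2 - 256*b + 96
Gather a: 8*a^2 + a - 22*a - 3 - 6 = 8*a^2 - 21*a - 9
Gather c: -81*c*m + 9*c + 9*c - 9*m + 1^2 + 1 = c*(18 - 81*m) - 9*m + 2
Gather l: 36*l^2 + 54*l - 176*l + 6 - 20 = 36*l^2 - 122*l - 14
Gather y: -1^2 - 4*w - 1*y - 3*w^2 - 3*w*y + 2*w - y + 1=-3*w^2 - 2*w + y*(-3*w - 2)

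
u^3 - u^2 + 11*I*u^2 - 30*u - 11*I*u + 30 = (u - 1)*(u + 5*I)*(u + 6*I)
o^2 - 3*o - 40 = (o - 8)*(o + 5)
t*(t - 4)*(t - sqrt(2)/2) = t^3 - 4*t^2 - sqrt(2)*t^2/2 + 2*sqrt(2)*t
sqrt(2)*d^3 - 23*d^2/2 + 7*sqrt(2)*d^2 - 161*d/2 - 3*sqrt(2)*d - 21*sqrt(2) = (d + 7)*(d - 6*sqrt(2))*(sqrt(2)*d + 1/2)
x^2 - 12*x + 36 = (x - 6)^2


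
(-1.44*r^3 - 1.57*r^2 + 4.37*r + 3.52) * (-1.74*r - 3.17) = 2.5056*r^4 + 7.2966*r^3 - 2.6269*r^2 - 19.9777*r - 11.1584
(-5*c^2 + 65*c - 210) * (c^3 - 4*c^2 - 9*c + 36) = -5*c^5 + 85*c^4 - 425*c^3 + 75*c^2 + 4230*c - 7560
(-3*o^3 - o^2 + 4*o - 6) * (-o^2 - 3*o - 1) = 3*o^5 + 10*o^4 + 2*o^3 - 5*o^2 + 14*o + 6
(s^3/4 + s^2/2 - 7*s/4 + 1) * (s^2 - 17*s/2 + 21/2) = s^5/4 - 13*s^4/8 - 27*s^3/8 + 169*s^2/8 - 215*s/8 + 21/2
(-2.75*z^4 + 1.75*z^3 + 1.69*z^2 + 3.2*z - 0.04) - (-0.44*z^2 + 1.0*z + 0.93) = -2.75*z^4 + 1.75*z^3 + 2.13*z^2 + 2.2*z - 0.97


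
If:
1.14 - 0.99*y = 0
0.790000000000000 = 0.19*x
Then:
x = 4.16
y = 1.15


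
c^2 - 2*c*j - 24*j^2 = (c - 6*j)*(c + 4*j)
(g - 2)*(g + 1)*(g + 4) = g^3 + 3*g^2 - 6*g - 8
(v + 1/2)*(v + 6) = v^2 + 13*v/2 + 3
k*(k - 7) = k^2 - 7*k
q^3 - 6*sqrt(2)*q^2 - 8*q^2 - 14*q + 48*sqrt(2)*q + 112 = (q - 8)*(q - 7*sqrt(2))*(q + sqrt(2))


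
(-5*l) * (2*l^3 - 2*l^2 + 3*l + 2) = -10*l^4 + 10*l^3 - 15*l^2 - 10*l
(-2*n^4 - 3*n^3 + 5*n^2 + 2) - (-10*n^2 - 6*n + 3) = -2*n^4 - 3*n^3 + 15*n^2 + 6*n - 1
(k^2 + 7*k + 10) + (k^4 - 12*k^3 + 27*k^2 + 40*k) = k^4 - 12*k^3 + 28*k^2 + 47*k + 10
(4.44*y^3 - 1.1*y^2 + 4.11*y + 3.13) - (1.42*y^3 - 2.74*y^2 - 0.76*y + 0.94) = 3.02*y^3 + 1.64*y^2 + 4.87*y + 2.19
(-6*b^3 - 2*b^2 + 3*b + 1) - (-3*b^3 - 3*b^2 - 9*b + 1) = -3*b^3 + b^2 + 12*b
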